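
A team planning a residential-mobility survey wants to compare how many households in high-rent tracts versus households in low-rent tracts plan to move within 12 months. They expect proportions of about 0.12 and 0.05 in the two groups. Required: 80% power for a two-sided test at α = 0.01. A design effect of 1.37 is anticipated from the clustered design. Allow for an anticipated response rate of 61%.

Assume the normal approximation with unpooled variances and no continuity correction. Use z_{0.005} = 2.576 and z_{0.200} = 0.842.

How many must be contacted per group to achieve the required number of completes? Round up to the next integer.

n = (z_{α/2} + z_β)² · [p₁(1−p₁) + p₂(1−p₂)] / (p₁ − p₂)²
  = (2.576 + 0.842)² · (0.12·0.88 + 0.05·0.95) / (0.07)²
  = (3.418)² · (0.1056 + 0.0475) / 0.0049
  = 11.6827 · 0.1531 / 0.0049
  = 365.03
Design effect: 1.37 × 365.03 = 500.08.
Adjust for 61% response: 500.08 / 0.61 = 819.81.
Round up → n = 820 per group.

n = 820 per group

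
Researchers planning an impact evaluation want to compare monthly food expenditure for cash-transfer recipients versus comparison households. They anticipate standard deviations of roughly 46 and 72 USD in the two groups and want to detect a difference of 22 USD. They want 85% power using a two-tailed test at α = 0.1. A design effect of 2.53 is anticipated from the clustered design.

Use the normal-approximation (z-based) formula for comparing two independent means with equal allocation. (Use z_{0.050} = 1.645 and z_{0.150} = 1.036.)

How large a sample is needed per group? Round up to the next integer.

n = 275 per group

n = (z_{α/2} + z_β)² · (σ₁² + σ₂²) / δ²
  = (1.645 + 1.036)² · (46² + 72² = 7300) / 22²
  = 7.1878 · 7300 / 484
  = 108.41
Design effect: 2.53 × 108.41 = 274.28.
Round up → n = 275 per group.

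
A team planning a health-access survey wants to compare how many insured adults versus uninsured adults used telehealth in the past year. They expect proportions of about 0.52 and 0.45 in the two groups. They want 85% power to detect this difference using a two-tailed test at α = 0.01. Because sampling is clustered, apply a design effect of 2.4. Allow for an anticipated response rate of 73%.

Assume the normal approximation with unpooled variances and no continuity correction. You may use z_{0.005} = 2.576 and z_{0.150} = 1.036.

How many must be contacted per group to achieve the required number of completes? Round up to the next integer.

n = 4352 per group

n = (z_{α/2} + z_β)² · [p₁(1−p₁) + p₂(1−p₂)] / (p₁ − p₂)²
  = (2.576 + 1.036)² · (0.52·0.48 + 0.45·0.55) / (0.07)²
  = (3.612)² · (0.2496 + 0.2475) / 0.0049
  = 13.0465 · 0.4971 / 0.0049
  = 1323.56
Design effect: 2.4 × 1323.56 = 3176.54.
Adjust for 73% response: 3176.54 / 0.73 = 4351.43.
Round up → n = 4352 per group.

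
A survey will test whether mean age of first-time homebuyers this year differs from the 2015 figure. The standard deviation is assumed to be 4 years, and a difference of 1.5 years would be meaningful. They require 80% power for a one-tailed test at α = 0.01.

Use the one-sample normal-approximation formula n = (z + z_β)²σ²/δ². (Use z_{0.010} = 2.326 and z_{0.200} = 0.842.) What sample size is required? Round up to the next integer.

n = (z_α + z_β)² · σ² / δ²
  = (2.326 + 0.842)² · 4² / 1.5²
  = 10.0362 · 16 / 2.25
  = 71.37
Round up → n = 72.

n = 72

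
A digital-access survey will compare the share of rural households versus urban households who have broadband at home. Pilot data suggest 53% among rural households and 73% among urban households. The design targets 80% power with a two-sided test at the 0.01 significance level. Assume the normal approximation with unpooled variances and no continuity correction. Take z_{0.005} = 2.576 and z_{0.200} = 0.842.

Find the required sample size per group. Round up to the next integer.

n = (z_{α/2} + z_β)² · [p₁(1−p₁) + p₂(1−p₂)] / (p₁ − p₂)²
  = (2.576 + 0.842)² · (0.53·0.47 + 0.73·0.27) / (-0.20)²
  = (3.418)² · (0.2491 + 0.1971) / 0.0400
  = 11.6827 · 0.4462 / 0.0400
  = 130.32
Round up → n = 131 per group.

n = 131 per group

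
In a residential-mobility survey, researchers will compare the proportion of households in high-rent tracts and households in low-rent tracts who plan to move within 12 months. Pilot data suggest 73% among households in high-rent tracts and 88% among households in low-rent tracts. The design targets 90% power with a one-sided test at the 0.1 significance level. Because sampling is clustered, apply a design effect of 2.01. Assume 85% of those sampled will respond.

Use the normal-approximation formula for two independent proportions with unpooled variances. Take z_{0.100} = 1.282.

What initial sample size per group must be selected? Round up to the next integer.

n = (z_α + z_β)² · [p₁(1−p₁) + p₂(1−p₂)] / (p₁ − p₂)²
  = (1.282 + 1.282)² · (0.73·0.27 + 0.88·0.12) / (-0.15)²
  = (2.564)² · (0.1971 + 0.1056) / 0.0225
  = 6.5741 · 0.3027 / 0.0225
  = 88.44
Design effect: 2.01 × 88.44 = 177.77.
Adjust for 85% response: 177.77 / 0.85 = 209.14.
Round up → n = 210 per group.

n = 210 per group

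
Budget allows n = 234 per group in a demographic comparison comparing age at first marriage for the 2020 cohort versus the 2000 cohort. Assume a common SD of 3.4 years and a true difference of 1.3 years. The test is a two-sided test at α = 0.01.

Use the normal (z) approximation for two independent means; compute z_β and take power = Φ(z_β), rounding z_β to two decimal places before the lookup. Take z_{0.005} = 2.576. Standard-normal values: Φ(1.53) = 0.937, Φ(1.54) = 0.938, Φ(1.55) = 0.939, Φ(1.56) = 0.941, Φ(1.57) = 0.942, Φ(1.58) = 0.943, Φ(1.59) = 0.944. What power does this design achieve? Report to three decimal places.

Power ≈ 0.941

z_β = δ·√(n/(σ₁²+σ₂²)) − z_{α/2}
    = 1.3 · √(234/23.12) − 2.576
    = 1.3 · 3.18137 − 2.576
    = 4.1358 − 2.576 = 1.5598 → 1.56
Power = Φ(1.56) = 0.941.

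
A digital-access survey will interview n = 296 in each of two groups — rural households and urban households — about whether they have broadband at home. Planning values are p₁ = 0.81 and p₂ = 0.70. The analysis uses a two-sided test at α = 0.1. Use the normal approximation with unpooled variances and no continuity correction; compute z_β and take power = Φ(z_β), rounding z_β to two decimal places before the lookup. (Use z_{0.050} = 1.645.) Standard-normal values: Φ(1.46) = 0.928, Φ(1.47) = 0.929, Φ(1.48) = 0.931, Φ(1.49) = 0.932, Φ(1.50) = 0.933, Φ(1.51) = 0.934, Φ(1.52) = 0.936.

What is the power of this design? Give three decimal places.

z_β = |p₁−p₂|·√(n/[p₁q₁+p₂q₂]) − z_{α/2}
    = 0.11 · √(296/0.3639) − 1.645
    = 0.11 · 28.5203 − 1.645
    = 3.1372 − 1.645 = 1.4922 → 1.49
Power = Φ(1.49) = 0.932.

Power ≈ 0.932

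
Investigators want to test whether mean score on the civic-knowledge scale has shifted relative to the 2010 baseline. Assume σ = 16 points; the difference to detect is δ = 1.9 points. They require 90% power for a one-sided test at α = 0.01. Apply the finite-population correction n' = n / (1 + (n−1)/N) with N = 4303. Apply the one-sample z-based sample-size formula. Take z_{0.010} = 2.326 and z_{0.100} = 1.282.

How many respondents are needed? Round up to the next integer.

n = (z_α + z_β)² · σ² / δ²
  = (2.326 + 1.282)² · 16² / 1.9²
  = 13.0177 · 256 / 3.61
  = 923.14
Finite-population correction (N = 4303): 923.14 / (1 + (923.14 − 1)/4303) = 760.22.
Round up → n = 761.

n = 761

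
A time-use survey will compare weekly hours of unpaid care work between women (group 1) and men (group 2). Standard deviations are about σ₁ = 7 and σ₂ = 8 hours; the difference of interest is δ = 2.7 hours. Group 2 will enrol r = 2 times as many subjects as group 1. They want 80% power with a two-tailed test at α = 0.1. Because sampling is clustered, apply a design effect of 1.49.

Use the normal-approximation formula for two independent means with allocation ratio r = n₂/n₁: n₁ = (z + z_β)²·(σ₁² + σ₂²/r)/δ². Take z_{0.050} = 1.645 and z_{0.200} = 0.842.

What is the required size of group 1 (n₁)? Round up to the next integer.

n₁ = 103

n₁ = (z_{α/2} + z_β)² · (σ₁² + σ₂²/r) / δ²
   = (1.645 + 0.842)² · (7² + 8²/2) / 2.7²
   = 6.1852 · (49 + 32) / 7.29
   = 6.1852 · 81 / 7.29
   = 68.72
Design effect: 1.49 × 68.72 = 102.40.
Round up → n₁ = 103; n₂ = r·n₁ = 2 × 103 = 206.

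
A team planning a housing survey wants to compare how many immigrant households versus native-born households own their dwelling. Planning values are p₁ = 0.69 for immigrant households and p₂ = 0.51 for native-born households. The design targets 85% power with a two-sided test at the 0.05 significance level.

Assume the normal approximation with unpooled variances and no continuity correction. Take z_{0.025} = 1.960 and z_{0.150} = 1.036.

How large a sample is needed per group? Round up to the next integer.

n = 129 per group

n = (z_{α/2} + z_β)² · [p₁(1−p₁) + p₂(1−p₂)] / (p₁ − p₂)²
  = (1.960 + 1.036)² · (0.69·0.31 + 0.51·0.49) / (0.18)²
  = (2.996)² · (0.2139 + 0.2499) / 0.0324
  = 8.9760 · 0.4638 / 0.0324
  = 128.49
Round up → n = 129 per group.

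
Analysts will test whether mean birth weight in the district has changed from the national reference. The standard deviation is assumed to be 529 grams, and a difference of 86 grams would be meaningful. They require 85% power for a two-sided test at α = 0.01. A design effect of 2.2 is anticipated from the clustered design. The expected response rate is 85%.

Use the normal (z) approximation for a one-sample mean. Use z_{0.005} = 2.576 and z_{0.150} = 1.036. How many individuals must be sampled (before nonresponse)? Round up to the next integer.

n = 1278

n = (z_{α/2} + z_β)² · σ² / δ²
  = (2.576 + 1.036)² · 529² / 86²
  = 13.0465 · 279841 / 7396
  = 493.64
Design effect: 2.2 × 493.64 = 1086.01.
Adjust for 85% response: 1086.01 / 0.85 = 1277.66.
Round up → n = 1278.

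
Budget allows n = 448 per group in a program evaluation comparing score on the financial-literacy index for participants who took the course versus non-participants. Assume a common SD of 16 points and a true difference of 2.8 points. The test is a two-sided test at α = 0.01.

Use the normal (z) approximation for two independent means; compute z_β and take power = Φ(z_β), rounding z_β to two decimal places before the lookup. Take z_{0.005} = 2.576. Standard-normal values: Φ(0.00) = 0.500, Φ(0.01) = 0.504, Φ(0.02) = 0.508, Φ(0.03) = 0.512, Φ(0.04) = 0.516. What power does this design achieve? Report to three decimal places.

Power ≈ 0.516

z_β = δ·√(n/(σ₁²+σ₂²)) − z_{α/2}
    = 2.8 · √(448/512) − 2.576
    = 2.8 · 0.93541 − 2.576
    = 2.6192 − 2.576 = 0.0432 → 0.04
Power = Φ(0.04) = 0.516.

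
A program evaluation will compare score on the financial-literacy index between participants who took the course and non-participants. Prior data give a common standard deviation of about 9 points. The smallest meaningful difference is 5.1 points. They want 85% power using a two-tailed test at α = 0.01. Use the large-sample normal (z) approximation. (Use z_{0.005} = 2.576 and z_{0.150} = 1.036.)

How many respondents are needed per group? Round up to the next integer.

n = 82 per group

n = (z_{α/2} + z_β)² · (σ₁² + σ₂²) / δ²
  = (2.576 + 1.036)² · (2·9² = 162) / 5.1²
  = 13.0465 · 162 / 26.01
  = 81.26
Round up → n = 82 per group.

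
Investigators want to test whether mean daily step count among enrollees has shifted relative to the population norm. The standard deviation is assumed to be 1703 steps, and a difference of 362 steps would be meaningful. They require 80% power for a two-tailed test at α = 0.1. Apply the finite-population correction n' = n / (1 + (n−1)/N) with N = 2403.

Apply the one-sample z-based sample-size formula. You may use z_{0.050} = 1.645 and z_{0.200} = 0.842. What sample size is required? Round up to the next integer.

n = 130

n = (z_{α/2} + z_β)² · σ² / δ²
  = (1.645 + 0.842)² · 1703² / 362²
  = 6.1852 · 2900209 / 131044
  = 136.89
Finite-population correction (N = 2403): 136.89 / (1 + (136.89 − 1)/2403) = 129.56.
Round up → n = 130.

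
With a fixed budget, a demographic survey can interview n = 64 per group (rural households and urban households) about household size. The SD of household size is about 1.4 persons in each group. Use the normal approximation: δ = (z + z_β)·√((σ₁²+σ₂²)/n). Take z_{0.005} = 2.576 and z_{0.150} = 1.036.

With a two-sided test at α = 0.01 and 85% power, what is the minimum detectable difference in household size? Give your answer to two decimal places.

δ = (z_{α/2} + z_β) · √((σ₁²+σ₂²)/n)
  = (2.576 + 1.036) · √(3.92/64)
  = 3.612 · √0.06125
  = 3.612 · 0.2475
  = 0.8939

Minimum detectable difference ≈ 0.89 persons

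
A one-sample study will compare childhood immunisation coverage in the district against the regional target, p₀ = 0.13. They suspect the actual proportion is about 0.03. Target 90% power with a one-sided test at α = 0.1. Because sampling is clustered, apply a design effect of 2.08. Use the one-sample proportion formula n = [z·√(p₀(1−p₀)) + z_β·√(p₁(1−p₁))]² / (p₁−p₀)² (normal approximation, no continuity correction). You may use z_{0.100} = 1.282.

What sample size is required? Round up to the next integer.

n = 88

n = [z_α·√(p₀q₀) + z_β·√(p₁q₁)]² / (p₁ − p₀)²
  = [1.282·√(0.13·0.87) + 1.282·√(0.03·0.97)]² / (-0.10)²
  = [1.282·0.3363 + 1.282·0.1706]² / 0.0100
  = [0.6498]² / 0.0100
  = 42.23
Design effect: 2.08 × 42.23 = 87.84.
Round up → n = 88.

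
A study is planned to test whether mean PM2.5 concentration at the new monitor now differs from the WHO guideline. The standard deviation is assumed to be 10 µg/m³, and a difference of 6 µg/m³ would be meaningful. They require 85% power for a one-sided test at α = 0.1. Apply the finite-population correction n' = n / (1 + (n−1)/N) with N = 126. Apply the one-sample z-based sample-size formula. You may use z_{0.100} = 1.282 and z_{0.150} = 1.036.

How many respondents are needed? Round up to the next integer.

n = (z_α + z_β)² · σ² / δ²
  = (1.282 + 1.036)² · 10² / 6²
  = 5.3731 · 100 / 36
  = 14.93
Finite-population correction (N = 126): 14.93 / (1 + (14.93 − 1)/126) = 13.44.
Round up → n = 14.

n = 14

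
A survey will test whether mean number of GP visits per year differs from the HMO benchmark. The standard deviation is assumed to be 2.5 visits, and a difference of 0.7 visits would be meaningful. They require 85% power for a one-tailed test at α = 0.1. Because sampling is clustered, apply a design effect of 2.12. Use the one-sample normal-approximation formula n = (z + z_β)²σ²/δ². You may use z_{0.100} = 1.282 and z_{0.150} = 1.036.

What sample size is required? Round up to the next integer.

n = (z_α + z_β)² · σ² / δ²
  = (1.282 + 1.036)² · 2.5² / 0.7²
  = 5.3731 · 6.25 / 0.49
  = 68.53
Design effect: 2.12 × 68.53 = 145.29.
Round up → n = 146.

n = 146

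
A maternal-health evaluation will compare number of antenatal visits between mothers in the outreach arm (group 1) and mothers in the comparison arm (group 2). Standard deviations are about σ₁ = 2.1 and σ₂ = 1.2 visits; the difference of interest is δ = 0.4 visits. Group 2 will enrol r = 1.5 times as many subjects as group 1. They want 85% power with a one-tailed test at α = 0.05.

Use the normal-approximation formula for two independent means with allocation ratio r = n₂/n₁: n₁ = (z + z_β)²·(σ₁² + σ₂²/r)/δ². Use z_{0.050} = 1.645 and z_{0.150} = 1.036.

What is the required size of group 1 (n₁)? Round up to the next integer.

n₁ = (z_α + z_β)² · (σ₁² + σ₂²/r) / δ²
   = (1.645 + 1.036)² · (2.1² + 1.2²/1.5) / 0.4²
   = 7.1878 · (4.41 + 0.96) / 0.16
   = 7.1878 · 5.37 / 0.16
   = 241.24
Round up → n₁ = 242; n₂ = r·n₁ = 1.5 × 242 = 363.

n₁ = 242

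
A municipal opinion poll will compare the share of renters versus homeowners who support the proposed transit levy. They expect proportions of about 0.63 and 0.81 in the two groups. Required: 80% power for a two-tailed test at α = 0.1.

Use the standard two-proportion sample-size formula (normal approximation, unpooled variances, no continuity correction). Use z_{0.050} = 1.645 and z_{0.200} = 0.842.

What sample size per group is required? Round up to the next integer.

n = (z_{α/2} + z_β)² · [p₁(1−p₁) + p₂(1−p₂)] / (p₁ − p₂)²
  = (1.645 + 0.842)² · (0.63·0.37 + 0.81·0.19) / (-0.18)²
  = (2.487)² · (0.2331 + 0.1539) / 0.0324
  = 6.1852 · 0.3870 / 0.0324
  = 73.88
Round up → n = 74 per group.

n = 74 per group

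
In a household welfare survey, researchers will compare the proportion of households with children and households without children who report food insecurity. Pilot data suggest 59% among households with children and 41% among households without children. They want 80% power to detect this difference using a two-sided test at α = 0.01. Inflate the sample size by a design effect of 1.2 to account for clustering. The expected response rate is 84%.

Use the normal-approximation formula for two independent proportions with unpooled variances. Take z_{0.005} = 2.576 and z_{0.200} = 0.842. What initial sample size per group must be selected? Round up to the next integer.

n = 250 per group

n = (z_{α/2} + z_β)² · [p₁(1−p₁) + p₂(1−p₂)] / (p₁ − p₂)²
  = (2.576 + 0.842)² · (0.59·0.41 + 0.41·0.59) / (0.18)²
  = (3.418)² · (0.2419 + 0.2419) / 0.0324
  = 11.6827 · 0.4838 / 0.0324
  = 174.45
Design effect: 1.2 × 174.45 = 209.34.
Adjust for 84% response: 209.34 / 0.84 = 249.21.
Round up → n = 250 per group.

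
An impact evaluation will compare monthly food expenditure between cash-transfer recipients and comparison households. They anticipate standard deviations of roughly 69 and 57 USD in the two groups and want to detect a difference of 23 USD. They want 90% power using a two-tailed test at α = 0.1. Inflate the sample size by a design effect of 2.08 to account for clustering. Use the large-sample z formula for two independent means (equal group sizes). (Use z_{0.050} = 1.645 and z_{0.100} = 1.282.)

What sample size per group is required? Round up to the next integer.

n = 270 per group

n = (z_{α/2} + z_β)² · (σ₁² + σ₂²) / δ²
  = (1.645 + 1.282)² · (69² + 57² = 8010) / 23²
  = 8.5673 · 8010 / 529
  = 129.72
Design effect: 2.08 × 129.72 = 269.83.
Round up → n = 270 per group.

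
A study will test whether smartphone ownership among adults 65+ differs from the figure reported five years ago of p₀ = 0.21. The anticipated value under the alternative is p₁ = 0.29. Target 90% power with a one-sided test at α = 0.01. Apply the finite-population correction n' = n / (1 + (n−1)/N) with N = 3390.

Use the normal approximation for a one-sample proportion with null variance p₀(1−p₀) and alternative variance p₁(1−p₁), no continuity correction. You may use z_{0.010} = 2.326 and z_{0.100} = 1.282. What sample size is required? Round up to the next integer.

n = 330

n = [z_α·√(p₀q₀) + z_β·√(p₁q₁)]² / (p₁ − p₀)²
  = [2.326·√(0.21·0.79) + 1.282·√(0.29·0.71)]² / (0.08)²
  = [2.326·0.4073 + 1.282·0.4538]² / 0.0064
  = [1.5291]² / 0.0064
  = 365.35
Finite-population correction (N = 3390): 365.35 / (1 + (365.35 − 1)/3390) = 329.89.
Round up → n = 330.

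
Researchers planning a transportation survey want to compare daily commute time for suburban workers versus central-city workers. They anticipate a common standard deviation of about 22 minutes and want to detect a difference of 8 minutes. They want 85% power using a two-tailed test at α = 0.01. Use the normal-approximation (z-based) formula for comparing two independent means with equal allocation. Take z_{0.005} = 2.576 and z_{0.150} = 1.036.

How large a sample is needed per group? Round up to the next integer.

n = (z_{α/2} + z_β)² · (σ₁² + σ₂²) / δ²
  = (2.576 + 1.036)² · (2·22² = 968) / 8²
  = 13.0465 · 968 / 64
  = 197.33
Round up → n = 198 per group.

n = 198 per group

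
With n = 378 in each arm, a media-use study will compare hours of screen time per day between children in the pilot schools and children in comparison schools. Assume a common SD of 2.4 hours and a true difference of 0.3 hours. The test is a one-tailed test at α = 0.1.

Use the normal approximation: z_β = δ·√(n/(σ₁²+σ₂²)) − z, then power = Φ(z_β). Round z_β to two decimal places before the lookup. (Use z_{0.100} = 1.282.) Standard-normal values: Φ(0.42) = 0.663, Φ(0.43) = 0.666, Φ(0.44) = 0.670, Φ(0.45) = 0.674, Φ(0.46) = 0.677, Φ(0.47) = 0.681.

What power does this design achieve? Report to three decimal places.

z_β = δ·√(n/(σ₁²+σ₂²)) − z_α
    = 0.3 · √(378/11.52) − 1.282
    = 0.3 · 5.72822 − 1.282
    = 1.7185 − 1.282 = 0.4365 → 0.44
Power = Φ(0.44) = 0.670.

Power ≈ 0.670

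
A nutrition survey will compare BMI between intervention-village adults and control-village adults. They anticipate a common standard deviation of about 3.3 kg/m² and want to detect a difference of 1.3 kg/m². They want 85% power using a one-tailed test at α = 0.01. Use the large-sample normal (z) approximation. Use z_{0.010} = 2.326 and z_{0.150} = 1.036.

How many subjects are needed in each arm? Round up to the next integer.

n = 146 per group

n = (z_α + z_β)² · (σ₁² + σ₂²) / δ²
  = (2.326 + 1.036)² · (2·3.3² = 21.78) / 1.3²
  = 11.3030 · 21.78 / 1.69
  = 145.67
Round up → n = 146 per group.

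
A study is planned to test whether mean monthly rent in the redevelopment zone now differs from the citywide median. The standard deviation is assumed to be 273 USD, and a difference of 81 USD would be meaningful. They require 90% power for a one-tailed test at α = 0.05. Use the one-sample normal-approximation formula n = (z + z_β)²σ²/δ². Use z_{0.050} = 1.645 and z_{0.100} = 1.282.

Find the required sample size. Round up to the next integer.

n = (z_α + z_β)² · σ² / δ²
  = (1.645 + 1.282)² · 273² / 81²
  = 8.5673 · 74529 / 6561
  = 97.32
Round up → n = 98.

n = 98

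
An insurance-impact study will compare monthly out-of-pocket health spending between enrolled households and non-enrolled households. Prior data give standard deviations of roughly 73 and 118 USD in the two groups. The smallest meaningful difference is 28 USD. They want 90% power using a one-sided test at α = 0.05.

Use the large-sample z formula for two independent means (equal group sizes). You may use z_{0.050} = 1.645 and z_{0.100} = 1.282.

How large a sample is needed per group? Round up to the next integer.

n = 211 per group

n = (z_α + z_β)² · (σ₁² + σ₂²) / δ²
  = (1.645 + 1.282)² · (73² + 118² = 19253) / 28²
  = 8.5673 · 19253 / 784
  = 210.39
Round up → n = 211 per group.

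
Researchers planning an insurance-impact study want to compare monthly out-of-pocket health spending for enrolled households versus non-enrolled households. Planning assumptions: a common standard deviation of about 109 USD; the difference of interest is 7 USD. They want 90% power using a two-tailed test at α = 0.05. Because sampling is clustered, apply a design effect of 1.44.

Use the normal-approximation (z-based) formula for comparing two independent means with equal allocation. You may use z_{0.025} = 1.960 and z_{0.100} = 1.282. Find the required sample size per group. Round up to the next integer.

n = 7340 per group

n = (z_{α/2} + z_β)² · (σ₁² + σ₂²) / δ²
  = (1.960 + 1.282)² · (2·109² = 23762) / 7²
  = 10.5106 · 23762 / 49
  = 5096.98
Design effect: 1.44 × 5096.98 = 7339.65.
Round up → n = 7340 per group.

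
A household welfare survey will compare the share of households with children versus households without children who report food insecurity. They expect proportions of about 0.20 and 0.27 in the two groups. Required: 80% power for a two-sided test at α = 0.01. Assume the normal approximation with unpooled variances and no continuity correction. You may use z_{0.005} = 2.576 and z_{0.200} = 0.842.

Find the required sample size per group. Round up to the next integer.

n = (z_{α/2} + z_β)² · [p₁(1−p₁) + p₂(1−p₂)] / (p₁ − p₂)²
  = (2.576 + 0.842)² · (0.20·0.80 + 0.27·0.73) / (-0.07)²
  = (3.418)² · (0.1600 + 0.1971) / 0.0049
  = 11.6827 · 0.3571 / 0.0049
  = 851.41
Round up → n = 852 per group.

n = 852 per group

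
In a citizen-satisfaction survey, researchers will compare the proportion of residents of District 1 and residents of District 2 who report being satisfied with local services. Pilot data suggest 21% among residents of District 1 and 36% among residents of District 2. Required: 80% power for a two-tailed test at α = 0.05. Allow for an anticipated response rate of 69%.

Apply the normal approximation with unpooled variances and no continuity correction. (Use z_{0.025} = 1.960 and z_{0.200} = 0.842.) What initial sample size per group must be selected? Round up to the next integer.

n = 201 per group

n = (z_{α/2} + z_β)² · [p₁(1−p₁) + p₂(1−p₂)] / (p₁ − p₂)²
  = (1.960 + 0.842)² · (0.21·0.79 + 0.36·0.64) / (-0.15)²
  = (2.802)² · (0.1659 + 0.2304) / 0.0225
  = 7.8512 · 0.3963 / 0.0225
  = 138.29
Adjust for 69% response: 138.29 / 0.69 = 200.41.
Round up → n = 201 per group.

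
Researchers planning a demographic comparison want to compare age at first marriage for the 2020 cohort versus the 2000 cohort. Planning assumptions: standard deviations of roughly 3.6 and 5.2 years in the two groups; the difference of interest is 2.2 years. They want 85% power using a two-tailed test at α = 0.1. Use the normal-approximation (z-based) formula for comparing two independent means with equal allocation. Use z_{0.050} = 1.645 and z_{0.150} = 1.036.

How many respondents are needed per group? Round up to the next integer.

n = 60 per group

n = (z_{α/2} + z_β)² · (σ₁² + σ₂²) / δ²
  = (1.645 + 1.036)² · (3.6² + 5.2² = 40) / 2.2²
  = 7.1878 · 40 / 4.84
  = 59.40
Round up → n = 60 per group.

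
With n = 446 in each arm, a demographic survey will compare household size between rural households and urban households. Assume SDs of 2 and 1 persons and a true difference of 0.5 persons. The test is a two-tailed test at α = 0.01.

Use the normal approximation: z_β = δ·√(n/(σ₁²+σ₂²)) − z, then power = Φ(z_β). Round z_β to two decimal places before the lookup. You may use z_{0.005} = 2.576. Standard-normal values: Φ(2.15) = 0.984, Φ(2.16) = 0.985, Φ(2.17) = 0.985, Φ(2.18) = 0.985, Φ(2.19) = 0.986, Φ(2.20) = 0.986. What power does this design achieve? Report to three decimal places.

z_β = δ·√(n/(σ₁²+σ₂²)) − z_{α/2}
    = 0.5 · √(446/5) − 2.576
    = 0.5 · 9.44458 − 2.576
    = 4.7223 − 2.576 = 2.1463 → 2.15
Power = Φ(2.15) = 0.984.

Power ≈ 0.984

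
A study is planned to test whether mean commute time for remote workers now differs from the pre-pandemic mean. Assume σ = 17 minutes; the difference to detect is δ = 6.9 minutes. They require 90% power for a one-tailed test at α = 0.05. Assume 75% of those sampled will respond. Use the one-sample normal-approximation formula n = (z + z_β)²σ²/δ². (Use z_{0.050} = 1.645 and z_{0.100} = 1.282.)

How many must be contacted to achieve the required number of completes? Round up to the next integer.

n = (z_α + z_β)² · σ² / δ²
  = (1.645 + 1.282)² · 17² / 6.9²
  = 8.5673 · 289 / 47.61
  = 52.01
Adjust for 75% response: 52.01 / 0.75 = 69.34.
Round up → n = 70.

n = 70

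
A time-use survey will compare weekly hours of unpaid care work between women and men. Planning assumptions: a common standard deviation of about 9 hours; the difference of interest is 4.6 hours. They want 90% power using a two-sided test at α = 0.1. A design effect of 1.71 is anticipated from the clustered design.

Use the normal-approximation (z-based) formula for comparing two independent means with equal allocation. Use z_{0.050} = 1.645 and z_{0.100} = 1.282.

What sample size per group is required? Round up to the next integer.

n = 113 per group

n = (z_{α/2} + z_β)² · (σ₁² + σ₂²) / δ²
  = (1.645 + 1.282)² · (2·9² = 162) / 4.6²
  = 8.5673 · 162 / 21.16
  = 65.59
Design effect: 1.71 × 65.59 = 112.16.
Round up → n = 113 per group.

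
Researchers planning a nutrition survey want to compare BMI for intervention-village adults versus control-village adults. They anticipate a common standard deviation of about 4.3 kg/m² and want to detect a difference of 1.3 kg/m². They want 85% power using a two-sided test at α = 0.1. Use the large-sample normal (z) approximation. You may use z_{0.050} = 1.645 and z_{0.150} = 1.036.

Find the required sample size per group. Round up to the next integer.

n = 158 per group

n = (z_{α/2} + z_β)² · (σ₁² + σ₂²) / δ²
  = (1.645 + 1.036)² · (2·4.3² = 36.98) / 1.3²
  = 7.1878 · 36.98 / 1.69
  = 157.28
Round up → n = 158 per group.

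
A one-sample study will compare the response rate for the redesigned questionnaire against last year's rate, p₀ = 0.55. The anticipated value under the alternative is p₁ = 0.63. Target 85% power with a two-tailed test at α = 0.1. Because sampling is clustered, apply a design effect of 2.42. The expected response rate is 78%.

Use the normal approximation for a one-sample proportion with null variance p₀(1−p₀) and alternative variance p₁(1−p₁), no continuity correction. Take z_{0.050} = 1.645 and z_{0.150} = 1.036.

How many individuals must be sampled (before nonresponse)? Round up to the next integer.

n = [z_{α/2}·√(p₀q₀) + z_β·√(p₁q₁)]² / (p₁ − p₀)²
  = [1.645·√(0.55·0.45) + 1.036·√(0.63·0.37)]² / (0.08)²
  = [1.645·0.4975 + 1.036·0.4828]² / 0.0064
  = [1.3186]² / 0.0064
  = 271.66
Design effect: 2.42 × 271.66 = 657.41.
Adjust for 78% response: 657.41 / 0.78 = 842.83.
Round up → n = 843.

n = 843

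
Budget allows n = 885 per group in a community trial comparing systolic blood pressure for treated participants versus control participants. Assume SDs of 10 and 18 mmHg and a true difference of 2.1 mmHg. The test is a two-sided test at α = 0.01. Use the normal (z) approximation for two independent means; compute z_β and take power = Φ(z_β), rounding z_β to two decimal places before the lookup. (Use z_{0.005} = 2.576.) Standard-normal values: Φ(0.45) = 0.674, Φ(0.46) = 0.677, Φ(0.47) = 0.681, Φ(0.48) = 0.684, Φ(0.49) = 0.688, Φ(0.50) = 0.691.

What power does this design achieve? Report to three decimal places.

Power ≈ 0.677

z_β = δ·√(n/(σ₁²+σ₂²)) − z_{α/2}
    = 2.1 · √(885/424) − 2.576
    = 2.1 · 1.44474 − 2.576
    = 3.0339 − 2.576 = 0.4579 → 0.46
Power = Φ(0.46) = 0.677.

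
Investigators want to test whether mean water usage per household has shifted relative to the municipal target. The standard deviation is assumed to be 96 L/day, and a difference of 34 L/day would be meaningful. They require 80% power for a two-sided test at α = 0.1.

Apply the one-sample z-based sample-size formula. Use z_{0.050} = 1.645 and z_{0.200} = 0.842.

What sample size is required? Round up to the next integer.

n = (z_{α/2} + z_β)² · σ² / δ²
  = (1.645 + 0.842)² · 96² / 34²
  = 6.1852 · 9216 / 1156
  = 49.31
Round up → n = 50.

n = 50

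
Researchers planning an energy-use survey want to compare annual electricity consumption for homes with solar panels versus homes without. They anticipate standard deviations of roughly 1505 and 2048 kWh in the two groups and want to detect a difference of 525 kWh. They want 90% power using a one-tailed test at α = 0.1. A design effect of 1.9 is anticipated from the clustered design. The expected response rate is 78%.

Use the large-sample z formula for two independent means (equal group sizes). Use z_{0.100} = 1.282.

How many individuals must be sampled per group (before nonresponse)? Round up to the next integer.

n = 376 per group

n = (z_α + z_β)² · (σ₁² + σ₂²) / δ²
  = (1.282 + 1.282)² · (1505² + 2048² = 6459329) / 525²
  = 6.5741 · 6459329 / 275625
  = 154.07
Design effect: 1.9 × 154.07 = 292.72.
Adjust for 78% response: 292.72 / 0.78 = 375.29.
Round up → n = 376 per group.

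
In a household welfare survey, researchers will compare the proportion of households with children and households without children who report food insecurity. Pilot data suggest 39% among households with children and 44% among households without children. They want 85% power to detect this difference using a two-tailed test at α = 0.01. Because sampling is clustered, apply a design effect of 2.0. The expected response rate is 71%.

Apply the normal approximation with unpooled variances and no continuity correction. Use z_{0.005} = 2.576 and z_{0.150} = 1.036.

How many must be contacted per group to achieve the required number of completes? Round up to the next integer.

n = 7120 per group

n = (z_{α/2} + z_β)² · [p₁(1−p₁) + p₂(1−p₂)] / (p₁ − p₂)²
  = (2.576 + 1.036)² · (0.39·0.61 + 0.44·0.56) / (-0.05)²
  = (3.612)² · (0.2379 + 0.2464) / 0.0025
  = 13.0465 · 0.4843 / 0.0025
  = 2527.38
Design effect: 2.0 × 2527.38 = 5054.75.
Adjust for 71% response: 5054.75 / 0.71 = 7119.37.
Round up → n = 7120 per group.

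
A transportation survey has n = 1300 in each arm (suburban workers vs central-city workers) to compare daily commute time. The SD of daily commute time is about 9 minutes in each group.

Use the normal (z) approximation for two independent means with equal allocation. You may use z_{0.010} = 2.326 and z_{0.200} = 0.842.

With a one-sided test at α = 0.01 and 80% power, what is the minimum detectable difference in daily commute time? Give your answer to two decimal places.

Minimum detectable difference ≈ 1.12 minutes

δ = (z_α + z_β) · √((σ₁²+σ₂²)/n)
  = (2.326 + 0.842) · √(162/1300)
  = 3.168 · √0.12462
  = 3.168 · 0.3530
  = 1.1183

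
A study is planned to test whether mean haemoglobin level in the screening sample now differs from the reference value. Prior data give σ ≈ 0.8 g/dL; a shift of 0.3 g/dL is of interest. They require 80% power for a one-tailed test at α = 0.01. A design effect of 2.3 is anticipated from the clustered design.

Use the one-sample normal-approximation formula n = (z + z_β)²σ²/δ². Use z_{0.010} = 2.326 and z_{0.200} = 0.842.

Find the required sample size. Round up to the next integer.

n = (z_α + z_β)² · σ² / δ²
  = (2.326 + 0.842)² · 0.8² / 0.3²
  = 10.0362 · 0.64 / 0.09
  = 71.37
Design effect: 2.3 × 71.37 = 164.15.
Round up → n = 165.

n = 165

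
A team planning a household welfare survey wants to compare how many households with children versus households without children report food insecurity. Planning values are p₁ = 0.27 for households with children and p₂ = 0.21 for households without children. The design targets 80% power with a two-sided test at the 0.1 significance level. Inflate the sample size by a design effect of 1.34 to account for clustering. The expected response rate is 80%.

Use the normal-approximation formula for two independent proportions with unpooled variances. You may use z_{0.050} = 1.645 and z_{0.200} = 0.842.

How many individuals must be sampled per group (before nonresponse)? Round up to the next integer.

n = (z_{α/2} + z_β)² · [p₁(1−p₁) + p₂(1−p₂)] / (p₁ − p₂)²
  = (1.645 + 0.842)² · (0.27·0.73 + 0.21·0.79) / (0.06)²
  = (2.487)² · (0.1971 + 0.1659) / 0.0036
  = 6.1852 · 0.3630 / 0.0036
  = 623.67
Design effect: 1.34 × 623.67 = 835.72.
Adjust for 80% response: 835.72 / 0.80 = 1044.65.
Round up → n = 1045 per group.

n = 1045 per group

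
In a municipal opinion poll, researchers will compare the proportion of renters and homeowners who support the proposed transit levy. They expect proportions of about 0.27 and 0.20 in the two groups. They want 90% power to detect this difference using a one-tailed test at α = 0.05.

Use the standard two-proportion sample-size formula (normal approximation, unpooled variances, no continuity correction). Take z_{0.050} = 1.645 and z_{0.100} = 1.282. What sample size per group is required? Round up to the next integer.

n = (z_α + z_β)² · [p₁(1−p₁) + p₂(1−p₂)] / (p₁ − p₂)²
  = (1.645 + 1.282)² · (0.27·0.73 + 0.20·0.80) / (0.07)²
  = (2.927)² · (0.1971 + 0.1600) / 0.0049
  = 8.5673 · 0.3571 / 0.0049
  = 624.37
Round up → n = 625 per group.

n = 625 per group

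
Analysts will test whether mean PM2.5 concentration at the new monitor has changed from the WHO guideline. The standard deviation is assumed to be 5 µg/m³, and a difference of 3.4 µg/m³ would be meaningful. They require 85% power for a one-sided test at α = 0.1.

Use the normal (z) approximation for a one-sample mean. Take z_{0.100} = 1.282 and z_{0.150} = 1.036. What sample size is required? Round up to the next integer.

n = 12

n = (z_α + z_β)² · σ² / δ²
  = (1.282 + 1.036)² · 5² / 3.4²
  = 5.3731 · 25 / 11.56
  = 11.62
Round up → n = 12.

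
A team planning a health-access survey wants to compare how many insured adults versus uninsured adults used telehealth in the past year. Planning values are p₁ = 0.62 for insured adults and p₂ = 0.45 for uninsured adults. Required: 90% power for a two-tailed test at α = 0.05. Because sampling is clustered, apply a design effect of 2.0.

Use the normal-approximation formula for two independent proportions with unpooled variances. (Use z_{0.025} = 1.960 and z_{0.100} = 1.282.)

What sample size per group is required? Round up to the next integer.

n = 352 per group

n = (z_{α/2} + z_β)² · [p₁(1−p₁) + p₂(1−p₂)] / (p₁ − p₂)²
  = (1.960 + 1.282)² · (0.62·0.38 + 0.45·0.55) / (0.17)²
  = (3.242)² · (0.2356 + 0.2475) / 0.0289
  = 10.5106 · 0.4831 / 0.0289
  = 175.70
Design effect: 2.0 × 175.70 = 351.39.
Round up → n = 352 per group.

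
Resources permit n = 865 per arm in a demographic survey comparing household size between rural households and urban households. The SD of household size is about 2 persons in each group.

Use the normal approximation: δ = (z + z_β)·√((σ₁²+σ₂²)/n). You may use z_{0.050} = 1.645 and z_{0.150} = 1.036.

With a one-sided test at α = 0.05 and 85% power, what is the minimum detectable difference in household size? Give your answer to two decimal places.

δ = (z_α + z_β) · √((σ₁²+σ₂²)/n)
  = (1.645 + 1.036) · √(8/865)
  = 2.681 · √0.00925
  = 2.681 · 0.0962
  = 0.2578

Minimum detectable difference ≈ 0.26 persons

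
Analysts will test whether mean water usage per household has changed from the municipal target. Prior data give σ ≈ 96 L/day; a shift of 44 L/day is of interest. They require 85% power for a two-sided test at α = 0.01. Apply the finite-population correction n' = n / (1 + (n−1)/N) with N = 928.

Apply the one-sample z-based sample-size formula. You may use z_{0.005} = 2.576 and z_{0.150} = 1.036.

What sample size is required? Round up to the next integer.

n = 59

n = (z_{α/2} + z_β)² · σ² / δ²
  = (2.576 + 1.036)² · 96² / 44²
  = 13.0465 · 9216 / 1936
  = 62.11
Finite-population correction (N = 928): 62.11 / (1 + (62.11 − 1)/928) = 58.27.
Round up → n = 59.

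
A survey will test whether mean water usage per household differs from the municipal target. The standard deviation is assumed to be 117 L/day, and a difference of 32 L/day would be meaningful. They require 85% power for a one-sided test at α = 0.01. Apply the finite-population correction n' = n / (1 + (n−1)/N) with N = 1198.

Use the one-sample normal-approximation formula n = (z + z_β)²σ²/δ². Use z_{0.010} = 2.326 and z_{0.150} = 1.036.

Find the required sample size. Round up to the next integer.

n = 135

n = (z_α + z_β)² · σ² / δ²
  = (2.326 + 1.036)² · 117² / 32²
  = 11.3030 · 13689 / 1024
  = 151.10
Finite-population correction (N = 1198): 151.10 / (1 + (151.10 − 1)/1198) = 134.28.
Round up → n = 135.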